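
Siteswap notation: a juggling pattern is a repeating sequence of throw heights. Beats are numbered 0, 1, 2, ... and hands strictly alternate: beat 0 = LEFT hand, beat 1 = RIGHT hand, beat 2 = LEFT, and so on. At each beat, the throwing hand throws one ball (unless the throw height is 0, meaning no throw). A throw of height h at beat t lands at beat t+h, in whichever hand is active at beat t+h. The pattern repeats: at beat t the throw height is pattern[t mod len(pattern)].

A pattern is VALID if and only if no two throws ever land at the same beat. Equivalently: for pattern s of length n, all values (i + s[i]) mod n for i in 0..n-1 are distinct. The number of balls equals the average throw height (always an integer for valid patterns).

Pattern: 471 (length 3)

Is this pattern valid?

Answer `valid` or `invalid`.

Answer: valid

Derivation:
i=0: (i + s[i]) mod n = (0 + 4) mod 3 = 1
i=1: (i + s[i]) mod n = (1 + 7) mod 3 = 2
i=2: (i + s[i]) mod n = (2 + 1) mod 3 = 0
Residues: [1, 2, 0], distinct: True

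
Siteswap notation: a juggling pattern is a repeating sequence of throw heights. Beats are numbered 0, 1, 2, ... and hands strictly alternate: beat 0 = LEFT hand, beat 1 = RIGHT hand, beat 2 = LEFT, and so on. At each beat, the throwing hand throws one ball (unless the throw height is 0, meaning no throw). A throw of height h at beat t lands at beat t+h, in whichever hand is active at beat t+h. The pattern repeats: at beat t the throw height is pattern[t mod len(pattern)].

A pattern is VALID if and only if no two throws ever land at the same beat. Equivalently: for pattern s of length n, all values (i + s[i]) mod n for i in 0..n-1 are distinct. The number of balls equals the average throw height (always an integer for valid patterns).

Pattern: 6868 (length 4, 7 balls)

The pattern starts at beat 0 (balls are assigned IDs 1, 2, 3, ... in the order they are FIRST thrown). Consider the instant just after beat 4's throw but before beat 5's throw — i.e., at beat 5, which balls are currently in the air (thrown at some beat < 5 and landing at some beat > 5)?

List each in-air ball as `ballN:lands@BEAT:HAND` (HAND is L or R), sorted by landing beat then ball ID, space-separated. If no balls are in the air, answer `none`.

Beat 0 (L): throw ball1 h=6 -> lands@6:L; in-air after throw: [b1@6:L]
Beat 1 (R): throw ball2 h=8 -> lands@9:R; in-air after throw: [b1@6:L b2@9:R]
Beat 2 (L): throw ball3 h=6 -> lands@8:L; in-air after throw: [b1@6:L b3@8:L b2@9:R]
Beat 3 (R): throw ball4 h=8 -> lands@11:R; in-air after throw: [b1@6:L b3@8:L b2@9:R b4@11:R]
Beat 4 (L): throw ball5 h=6 -> lands@10:L; in-air after throw: [b1@6:L b3@8:L b2@9:R b5@10:L b4@11:R]
Beat 5 (R): throw ball6 h=8 -> lands@13:R; in-air after throw: [b1@6:L b3@8:L b2@9:R b5@10:L b4@11:R b6@13:R]

Answer: ball1:lands@6:L ball3:lands@8:L ball2:lands@9:R ball5:lands@10:L ball4:lands@11:R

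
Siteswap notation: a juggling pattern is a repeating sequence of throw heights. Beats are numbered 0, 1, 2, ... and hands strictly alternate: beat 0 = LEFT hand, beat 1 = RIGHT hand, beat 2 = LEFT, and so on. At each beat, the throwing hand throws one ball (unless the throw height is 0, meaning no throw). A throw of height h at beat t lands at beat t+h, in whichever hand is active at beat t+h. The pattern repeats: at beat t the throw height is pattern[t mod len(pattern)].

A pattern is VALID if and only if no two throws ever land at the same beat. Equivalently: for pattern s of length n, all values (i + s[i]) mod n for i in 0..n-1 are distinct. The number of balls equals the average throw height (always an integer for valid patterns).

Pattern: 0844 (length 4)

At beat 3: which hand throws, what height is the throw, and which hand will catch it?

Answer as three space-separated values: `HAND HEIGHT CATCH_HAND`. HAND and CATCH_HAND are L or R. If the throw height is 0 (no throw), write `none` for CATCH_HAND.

Answer: R 4 R

Derivation:
Beat 3: 3 mod 2 = 1, so hand = R
Throw height = pattern[3 mod 4] = pattern[3] = 4
Lands at beat 3+4=7, 7 mod 2 = 1, so catch hand = R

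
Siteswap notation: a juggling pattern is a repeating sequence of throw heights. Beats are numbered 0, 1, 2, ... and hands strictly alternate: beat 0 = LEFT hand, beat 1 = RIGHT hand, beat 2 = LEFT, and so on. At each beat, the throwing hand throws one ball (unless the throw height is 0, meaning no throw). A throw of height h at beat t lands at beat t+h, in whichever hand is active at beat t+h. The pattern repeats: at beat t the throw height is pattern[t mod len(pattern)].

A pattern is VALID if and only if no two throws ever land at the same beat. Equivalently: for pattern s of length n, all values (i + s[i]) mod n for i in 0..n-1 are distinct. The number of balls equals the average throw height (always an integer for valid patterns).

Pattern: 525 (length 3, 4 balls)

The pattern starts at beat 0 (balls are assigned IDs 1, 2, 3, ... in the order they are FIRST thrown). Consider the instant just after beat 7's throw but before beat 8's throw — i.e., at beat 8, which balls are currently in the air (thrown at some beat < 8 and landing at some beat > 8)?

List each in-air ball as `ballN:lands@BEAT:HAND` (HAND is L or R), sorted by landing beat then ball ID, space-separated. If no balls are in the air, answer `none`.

Answer: ball3:lands@9:R ball1:lands@10:L ball4:lands@11:R

Derivation:
Beat 0 (L): throw ball1 h=5 -> lands@5:R; in-air after throw: [b1@5:R]
Beat 1 (R): throw ball2 h=2 -> lands@3:R; in-air after throw: [b2@3:R b1@5:R]
Beat 2 (L): throw ball3 h=5 -> lands@7:R; in-air after throw: [b2@3:R b1@5:R b3@7:R]
Beat 3 (R): throw ball2 h=5 -> lands@8:L; in-air after throw: [b1@5:R b3@7:R b2@8:L]
Beat 4 (L): throw ball4 h=2 -> lands@6:L; in-air after throw: [b1@5:R b4@6:L b3@7:R b2@8:L]
Beat 5 (R): throw ball1 h=5 -> lands@10:L; in-air after throw: [b4@6:L b3@7:R b2@8:L b1@10:L]
Beat 6 (L): throw ball4 h=5 -> lands@11:R; in-air after throw: [b3@7:R b2@8:L b1@10:L b4@11:R]
Beat 7 (R): throw ball3 h=2 -> lands@9:R; in-air after throw: [b2@8:L b3@9:R b1@10:L b4@11:R]
Beat 8 (L): throw ball2 h=5 -> lands@13:R; in-air after throw: [b3@9:R b1@10:L b4@11:R b2@13:R]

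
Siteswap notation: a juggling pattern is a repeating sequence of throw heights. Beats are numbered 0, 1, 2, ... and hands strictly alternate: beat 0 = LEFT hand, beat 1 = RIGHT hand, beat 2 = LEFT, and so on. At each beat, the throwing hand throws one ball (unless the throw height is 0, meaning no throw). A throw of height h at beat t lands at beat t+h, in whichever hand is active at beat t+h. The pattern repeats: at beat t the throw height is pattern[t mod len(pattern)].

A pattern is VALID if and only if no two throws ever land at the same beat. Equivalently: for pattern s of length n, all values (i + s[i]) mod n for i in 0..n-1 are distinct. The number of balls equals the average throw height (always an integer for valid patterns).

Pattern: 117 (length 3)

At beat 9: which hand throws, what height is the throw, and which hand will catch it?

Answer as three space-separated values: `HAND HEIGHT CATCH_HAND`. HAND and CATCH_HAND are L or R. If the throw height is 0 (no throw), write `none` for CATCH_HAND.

Answer: R 1 L

Derivation:
Beat 9: 9 mod 2 = 1, so hand = R
Throw height = pattern[9 mod 3] = pattern[0] = 1
Lands at beat 9+1=10, 10 mod 2 = 0, so catch hand = L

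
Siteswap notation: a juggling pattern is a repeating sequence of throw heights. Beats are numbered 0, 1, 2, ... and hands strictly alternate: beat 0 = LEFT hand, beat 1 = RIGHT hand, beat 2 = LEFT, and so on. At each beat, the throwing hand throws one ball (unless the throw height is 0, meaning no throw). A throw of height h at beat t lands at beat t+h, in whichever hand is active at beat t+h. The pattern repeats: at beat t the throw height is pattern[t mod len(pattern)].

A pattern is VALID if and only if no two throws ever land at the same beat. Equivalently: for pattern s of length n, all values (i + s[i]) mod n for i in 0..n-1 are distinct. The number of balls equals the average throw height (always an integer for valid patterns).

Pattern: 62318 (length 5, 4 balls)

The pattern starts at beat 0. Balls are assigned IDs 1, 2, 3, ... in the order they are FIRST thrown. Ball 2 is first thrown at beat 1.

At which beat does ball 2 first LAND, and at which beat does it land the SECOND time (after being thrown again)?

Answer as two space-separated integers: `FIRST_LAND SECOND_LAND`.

Beat 0 (L): throw ball1 h=6 -> lands@6:L; in-air after throw: [b1@6:L]
Beat 1 (R): throw ball2 h=2 -> lands@3:R; in-air after throw: [b2@3:R b1@6:L]
Beat 2 (L): throw ball3 h=3 -> lands@5:R; in-air after throw: [b2@3:R b3@5:R b1@6:L]
Beat 3 (R): throw ball2 h=1 -> lands@4:L; in-air after throw: [b2@4:L b3@5:R b1@6:L]
Beat 4 (L): throw ball2 h=8 -> lands@12:L; in-air after throw: [b3@5:R b1@6:L b2@12:L]
Ball 2: thrown@1 h=2 -> first land @3; rethrown@3 h=1 -> second land @4

Answer: 3 4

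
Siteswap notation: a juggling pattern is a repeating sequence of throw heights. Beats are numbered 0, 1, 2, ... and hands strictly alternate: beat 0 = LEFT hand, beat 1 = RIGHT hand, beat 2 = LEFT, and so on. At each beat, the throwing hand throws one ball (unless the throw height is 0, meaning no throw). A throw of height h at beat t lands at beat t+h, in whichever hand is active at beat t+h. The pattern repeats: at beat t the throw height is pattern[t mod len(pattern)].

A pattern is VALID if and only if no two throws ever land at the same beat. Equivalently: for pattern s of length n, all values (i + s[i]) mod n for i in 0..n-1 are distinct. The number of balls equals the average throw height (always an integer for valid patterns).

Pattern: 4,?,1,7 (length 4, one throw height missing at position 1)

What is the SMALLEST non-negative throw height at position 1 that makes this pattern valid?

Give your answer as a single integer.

Answer: 0

Derivation:
i=0: (0 + 4) mod 4 = 0
i=1: s[i]=? (unknown)
i=2: (2 + 1) mod 4 = 3
i=3: (3 + 7) mod 4 = 2
Known residues: [0, 2, 3]; need a permutation of 0..3, so missing residue r = 1
Need (1 + s) mod 4 = 1; smallest s = (1 - 1) mod 4 = 0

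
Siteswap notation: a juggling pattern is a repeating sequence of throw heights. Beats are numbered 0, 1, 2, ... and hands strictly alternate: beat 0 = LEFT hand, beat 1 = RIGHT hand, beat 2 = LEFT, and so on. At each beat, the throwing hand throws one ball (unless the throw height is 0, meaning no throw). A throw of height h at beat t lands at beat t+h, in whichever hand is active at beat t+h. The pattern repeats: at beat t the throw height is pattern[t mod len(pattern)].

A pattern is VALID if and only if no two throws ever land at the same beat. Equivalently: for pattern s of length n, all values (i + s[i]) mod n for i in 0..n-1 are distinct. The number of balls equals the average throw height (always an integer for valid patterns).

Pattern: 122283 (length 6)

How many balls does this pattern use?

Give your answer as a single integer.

Answer: 3

Derivation:
Pattern = [1, 2, 2, 2, 8, 3], length n = 6
  position 0: throw height = 1, running sum = 1
  position 1: throw height = 2, running sum = 3
  position 2: throw height = 2, running sum = 5
  position 3: throw height = 2, running sum = 7
  position 4: throw height = 8, running sum = 15
  position 5: throw height = 3, running sum = 18
Total sum = 18; balls = sum / n = 18 / 6 = 3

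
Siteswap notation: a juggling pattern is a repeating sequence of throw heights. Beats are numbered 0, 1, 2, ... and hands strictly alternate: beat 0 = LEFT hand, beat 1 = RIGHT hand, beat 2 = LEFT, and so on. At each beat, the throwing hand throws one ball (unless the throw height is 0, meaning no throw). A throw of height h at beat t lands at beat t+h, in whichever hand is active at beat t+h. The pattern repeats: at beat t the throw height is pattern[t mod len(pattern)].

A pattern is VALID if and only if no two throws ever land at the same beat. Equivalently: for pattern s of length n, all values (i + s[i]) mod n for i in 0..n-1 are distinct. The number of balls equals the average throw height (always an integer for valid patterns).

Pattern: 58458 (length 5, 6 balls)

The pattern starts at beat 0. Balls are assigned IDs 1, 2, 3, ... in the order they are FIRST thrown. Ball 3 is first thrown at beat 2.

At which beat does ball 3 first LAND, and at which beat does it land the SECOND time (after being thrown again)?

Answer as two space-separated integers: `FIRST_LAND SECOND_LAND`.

Beat 0 (L): throw ball1 h=5 -> lands@5:R; in-air after throw: [b1@5:R]
Beat 1 (R): throw ball2 h=8 -> lands@9:R; in-air after throw: [b1@5:R b2@9:R]
Beat 2 (L): throw ball3 h=4 -> lands@6:L; in-air after throw: [b1@5:R b3@6:L b2@9:R]
Beat 3 (R): throw ball4 h=5 -> lands@8:L; in-air after throw: [b1@5:R b3@6:L b4@8:L b2@9:R]
Beat 4 (L): throw ball5 h=8 -> lands@12:L; in-air after throw: [b1@5:R b3@6:L b4@8:L b2@9:R b5@12:L]
Beat 5 (R): throw ball1 h=5 -> lands@10:L; in-air after throw: [b3@6:L b4@8:L b2@9:R b1@10:L b5@12:L]
Beat 6 (L): throw ball3 h=8 -> lands@14:L; in-air after throw: [b4@8:L b2@9:R b1@10:L b5@12:L b3@14:L]
Beat 7 (R): throw ball6 h=4 -> lands@11:R; in-air after throw: [b4@8:L b2@9:R b1@10:L b6@11:R b5@12:L b3@14:L]
Beat 8 (L): throw ball4 h=5 -> lands@13:R; in-air after throw: [b2@9:R b1@10:L b6@11:R b5@12:L b4@13:R b3@14:L]
Beat 9 (R): throw ball2 h=8 -> lands@17:R; in-air after throw: [b1@10:L b6@11:R b5@12:L b4@13:R b3@14:L b2@17:R]
Beat 10 (L): throw ball1 h=5 -> lands@15:R; in-air after throw: [b6@11:R b5@12:L b4@13:R b3@14:L b1@15:R b2@17:R]
Beat 11 (R): throw ball6 h=8 -> lands@19:R; in-air after throw: [b5@12:L b4@13:R b3@14:L b1@15:R b2@17:R b6@19:R]
Beat 12 (L): throw ball5 h=4 -> lands@16:L; in-air after throw: [b4@13:R b3@14:L b1@15:R b5@16:L b2@17:R b6@19:R]
Beat 13 (R): throw ball4 h=5 -> lands@18:L; in-air after throw: [b3@14:L b1@15:R b5@16:L b2@17:R b4@18:L b6@19:R]
Beat 14 (L): throw ball3 h=8 -> lands@22:L; in-air after throw: [b1@15:R b5@16:L b2@17:R b4@18:L b6@19:R b3@22:L]
Ball 3: thrown@2 h=4 -> first land @6; rethrown@6 h=8 -> second land @14

Answer: 6 14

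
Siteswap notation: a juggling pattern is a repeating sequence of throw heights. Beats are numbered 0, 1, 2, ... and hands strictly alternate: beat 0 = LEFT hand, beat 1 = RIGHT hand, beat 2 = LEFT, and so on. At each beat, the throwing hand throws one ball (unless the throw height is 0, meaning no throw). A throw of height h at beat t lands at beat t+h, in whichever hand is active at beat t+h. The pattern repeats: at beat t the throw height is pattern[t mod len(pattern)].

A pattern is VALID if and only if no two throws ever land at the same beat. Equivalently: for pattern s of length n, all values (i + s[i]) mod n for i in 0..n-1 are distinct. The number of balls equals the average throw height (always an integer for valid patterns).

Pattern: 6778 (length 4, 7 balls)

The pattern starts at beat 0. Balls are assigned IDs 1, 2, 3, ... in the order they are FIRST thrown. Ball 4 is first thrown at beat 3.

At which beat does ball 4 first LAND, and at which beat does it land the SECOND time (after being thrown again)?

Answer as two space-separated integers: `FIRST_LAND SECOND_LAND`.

Answer: 11 19

Derivation:
Beat 0 (L): throw ball1 h=6 -> lands@6:L; in-air after throw: [b1@6:L]
Beat 1 (R): throw ball2 h=7 -> lands@8:L; in-air after throw: [b1@6:L b2@8:L]
Beat 2 (L): throw ball3 h=7 -> lands@9:R; in-air after throw: [b1@6:L b2@8:L b3@9:R]
Beat 3 (R): throw ball4 h=8 -> lands@11:R; in-air after throw: [b1@6:L b2@8:L b3@9:R b4@11:R]
Beat 4 (L): throw ball5 h=6 -> lands@10:L; in-air after throw: [b1@6:L b2@8:L b3@9:R b5@10:L b4@11:R]
Beat 5 (R): throw ball6 h=7 -> lands@12:L; in-air after throw: [b1@6:L b2@8:L b3@9:R b5@10:L b4@11:R b6@12:L]
Beat 6 (L): throw ball1 h=7 -> lands@13:R; in-air after throw: [b2@8:L b3@9:R b5@10:L b4@11:R b6@12:L b1@13:R]
Beat 7 (R): throw ball7 h=8 -> lands@15:R; in-air after throw: [b2@8:L b3@9:R b5@10:L b4@11:R b6@12:L b1@13:R b7@15:R]
Beat 8 (L): throw ball2 h=6 -> lands@14:L; in-air after throw: [b3@9:R b5@10:L b4@11:R b6@12:L b1@13:R b2@14:L b7@15:R]
Beat 9 (R): throw ball3 h=7 -> lands@16:L; in-air after throw: [b5@10:L b4@11:R b6@12:L b1@13:R b2@14:L b7@15:R b3@16:L]
Beat 10 (L): throw ball5 h=7 -> lands@17:R; in-air after throw: [b4@11:R b6@12:L b1@13:R b2@14:L b7@15:R b3@16:L b5@17:R]
Beat 11 (R): throw ball4 h=8 -> lands@19:R; in-air after throw: [b6@12:L b1@13:R b2@14:L b7@15:R b3@16:L b5@17:R b4@19:R]
Beat 12 (L): throw ball6 h=6 -> lands@18:L; in-air after throw: [b1@13:R b2@14:L b7@15:R b3@16:L b5@17:R b6@18:L b4@19:R]
Beat 13 (R): throw ball1 h=7 -> lands@20:L; in-air after throw: [b2@14:L b7@15:R b3@16:L b5@17:R b6@18:L b4@19:R b1@20:L]
Beat 14 (L): throw ball2 h=7 -> lands@21:R; in-air after throw: [b7@15:R b3@16:L b5@17:R b6@18:L b4@19:R b1@20:L b2@21:R]
Beat 15 (R): throw ball7 h=8 -> lands@23:R; in-air after throw: [b3@16:L b5@17:R b6@18:L b4@19:R b1@20:L b2@21:R b7@23:R]
Beat 16 (L): throw ball3 h=6 -> lands@22:L; in-air after throw: [b5@17:R b6@18:L b4@19:R b1@20:L b2@21:R b3@22:L b7@23:R]
Beat 17 (R): throw ball5 h=7 -> lands@24:L; in-air after throw: [b6@18:L b4@19:R b1@20:L b2@21:R b3@22:L b7@23:R b5@24:L]
Beat 18 (L): throw ball6 h=7 -> lands@25:R; in-air after throw: [b4@19:R b1@20:L b2@21:R b3@22:L b7@23:R b5@24:L b6@25:R]
Beat 19 (R): throw ball4 h=8 -> lands@27:R; in-air after throw: [b1@20:L b2@21:R b3@22:L b7@23:R b5@24:L b6@25:R b4@27:R]
Ball 4: thrown@3 h=8 -> first land @11; rethrown@11 h=8 -> second land @19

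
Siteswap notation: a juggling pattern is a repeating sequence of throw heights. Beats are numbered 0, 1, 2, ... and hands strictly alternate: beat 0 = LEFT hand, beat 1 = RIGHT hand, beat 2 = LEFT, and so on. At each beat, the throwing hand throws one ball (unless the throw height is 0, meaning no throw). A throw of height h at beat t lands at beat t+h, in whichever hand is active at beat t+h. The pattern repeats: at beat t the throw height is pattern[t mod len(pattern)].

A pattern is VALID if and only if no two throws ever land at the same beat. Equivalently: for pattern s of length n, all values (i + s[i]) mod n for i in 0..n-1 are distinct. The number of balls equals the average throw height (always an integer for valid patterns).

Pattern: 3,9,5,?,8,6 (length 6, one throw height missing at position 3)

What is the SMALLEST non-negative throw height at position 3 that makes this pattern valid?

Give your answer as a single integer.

Answer: 5

Derivation:
i=0: (0 + 3) mod 6 = 3
i=1: (1 + 9) mod 6 = 4
i=2: (2 + 5) mod 6 = 1
i=3: s[i]=? (unknown)
i=4: (4 + 8) mod 6 = 0
i=5: (5 + 6) mod 6 = 5
Known residues: [0, 1, 3, 4, 5]; need a permutation of 0..5, so missing residue r = 2
Need (3 + s) mod 6 = 2; smallest s = (2 - 3) mod 6 = 5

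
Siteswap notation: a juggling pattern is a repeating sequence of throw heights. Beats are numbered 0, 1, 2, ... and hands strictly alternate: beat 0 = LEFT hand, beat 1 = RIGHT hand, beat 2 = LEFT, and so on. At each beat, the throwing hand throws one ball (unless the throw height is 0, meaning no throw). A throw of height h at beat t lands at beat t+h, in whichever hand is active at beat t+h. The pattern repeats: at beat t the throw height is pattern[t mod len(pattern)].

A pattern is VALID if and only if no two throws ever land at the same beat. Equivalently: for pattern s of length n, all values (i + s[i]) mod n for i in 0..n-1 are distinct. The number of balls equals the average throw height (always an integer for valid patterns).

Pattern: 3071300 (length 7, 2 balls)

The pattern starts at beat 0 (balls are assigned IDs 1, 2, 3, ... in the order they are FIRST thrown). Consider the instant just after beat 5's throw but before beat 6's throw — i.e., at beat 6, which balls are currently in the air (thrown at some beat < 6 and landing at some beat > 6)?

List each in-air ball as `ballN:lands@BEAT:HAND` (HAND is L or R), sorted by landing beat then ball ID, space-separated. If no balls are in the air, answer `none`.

Answer: ball1:lands@7:R ball2:lands@9:R

Derivation:
Beat 0 (L): throw ball1 h=3 -> lands@3:R; in-air after throw: [b1@3:R]
Beat 2 (L): throw ball2 h=7 -> lands@9:R; in-air after throw: [b1@3:R b2@9:R]
Beat 3 (R): throw ball1 h=1 -> lands@4:L; in-air after throw: [b1@4:L b2@9:R]
Beat 4 (L): throw ball1 h=3 -> lands@7:R; in-air after throw: [b1@7:R b2@9:R]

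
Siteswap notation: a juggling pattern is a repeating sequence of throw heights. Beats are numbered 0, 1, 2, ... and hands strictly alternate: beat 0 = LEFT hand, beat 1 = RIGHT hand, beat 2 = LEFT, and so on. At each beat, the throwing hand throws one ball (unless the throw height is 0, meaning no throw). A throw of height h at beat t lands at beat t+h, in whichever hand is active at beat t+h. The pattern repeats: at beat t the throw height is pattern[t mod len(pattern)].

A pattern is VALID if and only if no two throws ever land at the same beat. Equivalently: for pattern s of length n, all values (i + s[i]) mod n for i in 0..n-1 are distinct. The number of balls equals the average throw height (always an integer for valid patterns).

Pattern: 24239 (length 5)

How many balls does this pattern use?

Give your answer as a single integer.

Answer: 4

Derivation:
Pattern = [2, 4, 2, 3, 9], length n = 5
  position 0: throw height = 2, running sum = 2
  position 1: throw height = 4, running sum = 6
  position 2: throw height = 2, running sum = 8
  position 3: throw height = 3, running sum = 11
  position 4: throw height = 9, running sum = 20
Total sum = 20; balls = sum / n = 20 / 5 = 4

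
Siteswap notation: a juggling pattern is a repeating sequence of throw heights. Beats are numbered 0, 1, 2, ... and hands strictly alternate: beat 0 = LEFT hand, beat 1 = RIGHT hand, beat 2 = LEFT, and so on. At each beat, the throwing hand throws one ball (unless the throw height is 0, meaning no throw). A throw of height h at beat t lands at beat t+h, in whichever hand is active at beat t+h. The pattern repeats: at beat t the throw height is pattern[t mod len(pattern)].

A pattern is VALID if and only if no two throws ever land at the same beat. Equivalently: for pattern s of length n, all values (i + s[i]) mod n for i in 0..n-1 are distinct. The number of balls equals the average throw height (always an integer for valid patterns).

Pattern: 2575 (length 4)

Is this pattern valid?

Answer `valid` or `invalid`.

i=0: (i + s[i]) mod n = (0 + 2) mod 4 = 2
i=1: (i + s[i]) mod n = (1 + 5) mod 4 = 2
i=2: (i + s[i]) mod n = (2 + 7) mod 4 = 1
i=3: (i + s[i]) mod n = (3 + 5) mod 4 = 0
Residues: [2, 2, 1, 0], distinct: False

Answer: invalid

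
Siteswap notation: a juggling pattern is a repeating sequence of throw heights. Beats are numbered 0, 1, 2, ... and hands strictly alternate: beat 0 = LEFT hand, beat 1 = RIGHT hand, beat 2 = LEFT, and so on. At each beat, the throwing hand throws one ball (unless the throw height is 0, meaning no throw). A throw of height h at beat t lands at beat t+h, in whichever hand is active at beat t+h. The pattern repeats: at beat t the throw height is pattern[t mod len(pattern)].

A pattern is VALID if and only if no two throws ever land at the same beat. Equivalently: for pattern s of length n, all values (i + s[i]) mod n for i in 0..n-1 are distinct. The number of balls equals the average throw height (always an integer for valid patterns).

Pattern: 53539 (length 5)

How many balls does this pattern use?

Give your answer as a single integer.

Pattern = [5, 3, 5, 3, 9], length n = 5
  position 0: throw height = 5, running sum = 5
  position 1: throw height = 3, running sum = 8
  position 2: throw height = 5, running sum = 13
  position 3: throw height = 3, running sum = 16
  position 4: throw height = 9, running sum = 25
Total sum = 25; balls = sum / n = 25 / 5 = 5

Answer: 5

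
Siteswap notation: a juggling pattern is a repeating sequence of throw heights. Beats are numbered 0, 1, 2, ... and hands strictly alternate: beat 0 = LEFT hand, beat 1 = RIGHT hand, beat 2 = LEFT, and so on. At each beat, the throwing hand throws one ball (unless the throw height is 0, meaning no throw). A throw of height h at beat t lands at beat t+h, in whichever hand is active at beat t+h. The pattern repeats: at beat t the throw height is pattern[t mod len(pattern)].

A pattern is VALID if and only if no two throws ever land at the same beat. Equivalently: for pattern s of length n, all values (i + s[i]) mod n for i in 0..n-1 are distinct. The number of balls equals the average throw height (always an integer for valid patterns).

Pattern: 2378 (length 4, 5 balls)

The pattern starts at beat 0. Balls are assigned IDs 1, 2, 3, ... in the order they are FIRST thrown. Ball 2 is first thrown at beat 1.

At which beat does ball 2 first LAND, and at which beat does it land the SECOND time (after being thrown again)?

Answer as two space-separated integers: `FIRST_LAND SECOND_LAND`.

Beat 0 (L): throw ball1 h=2 -> lands@2:L; in-air after throw: [b1@2:L]
Beat 1 (R): throw ball2 h=3 -> lands@4:L; in-air after throw: [b1@2:L b2@4:L]
Beat 2 (L): throw ball1 h=7 -> lands@9:R; in-air after throw: [b2@4:L b1@9:R]
Beat 3 (R): throw ball3 h=8 -> lands@11:R; in-air after throw: [b2@4:L b1@9:R b3@11:R]
Beat 4 (L): throw ball2 h=2 -> lands@6:L; in-air after throw: [b2@6:L b1@9:R b3@11:R]
Beat 5 (R): throw ball4 h=3 -> lands@8:L; in-air after throw: [b2@6:L b4@8:L b1@9:R b3@11:R]
Beat 6 (L): throw ball2 h=7 -> lands@13:R; in-air after throw: [b4@8:L b1@9:R b3@11:R b2@13:R]
Ball 2: thrown@1 h=3 -> first land @4; rethrown@4 h=2 -> second land @6

Answer: 4 6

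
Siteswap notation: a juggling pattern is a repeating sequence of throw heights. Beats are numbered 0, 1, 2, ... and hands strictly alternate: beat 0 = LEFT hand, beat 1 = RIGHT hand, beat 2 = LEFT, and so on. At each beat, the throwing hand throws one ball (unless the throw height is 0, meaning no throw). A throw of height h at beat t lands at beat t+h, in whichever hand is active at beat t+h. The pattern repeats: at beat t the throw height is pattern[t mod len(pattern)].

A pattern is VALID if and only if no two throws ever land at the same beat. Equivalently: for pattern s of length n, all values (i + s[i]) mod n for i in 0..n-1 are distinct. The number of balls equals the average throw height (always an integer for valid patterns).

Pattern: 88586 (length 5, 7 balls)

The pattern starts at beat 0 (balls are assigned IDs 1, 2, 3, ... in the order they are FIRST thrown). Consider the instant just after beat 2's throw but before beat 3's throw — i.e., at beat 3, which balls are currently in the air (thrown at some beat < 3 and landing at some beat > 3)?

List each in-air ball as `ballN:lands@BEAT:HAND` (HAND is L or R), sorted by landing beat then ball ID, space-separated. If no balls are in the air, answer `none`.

Answer: ball3:lands@7:R ball1:lands@8:L ball2:lands@9:R

Derivation:
Beat 0 (L): throw ball1 h=8 -> lands@8:L; in-air after throw: [b1@8:L]
Beat 1 (R): throw ball2 h=8 -> lands@9:R; in-air after throw: [b1@8:L b2@9:R]
Beat 2 (L): throw ball3 h=5 -> lands@7:R; in-air after throw: [b3@7:R b1@8:L b2@9:R]
Beat 3 (R): throw ball4 h=8 -> lands@11:R; in-air after throw: [b3@7:R b1@8:L b2@9:R b4@11:R]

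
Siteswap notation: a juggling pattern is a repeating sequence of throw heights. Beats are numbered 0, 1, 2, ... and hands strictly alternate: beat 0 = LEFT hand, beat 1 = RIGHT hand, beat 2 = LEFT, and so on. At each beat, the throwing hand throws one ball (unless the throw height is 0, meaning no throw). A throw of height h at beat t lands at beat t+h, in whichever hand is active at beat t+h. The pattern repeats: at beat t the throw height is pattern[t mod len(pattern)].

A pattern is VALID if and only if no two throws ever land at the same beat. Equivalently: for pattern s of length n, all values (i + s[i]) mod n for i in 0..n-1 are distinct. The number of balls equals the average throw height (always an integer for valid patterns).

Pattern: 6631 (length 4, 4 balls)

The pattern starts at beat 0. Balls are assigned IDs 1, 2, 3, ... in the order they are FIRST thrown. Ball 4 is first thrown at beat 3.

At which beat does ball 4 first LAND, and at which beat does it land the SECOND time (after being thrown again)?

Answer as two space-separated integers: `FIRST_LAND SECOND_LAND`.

Beat 0 (L): throw ball1 h=6 -> lands@6:L; in-air after throw: [b1@6:L]
Beat 1 (R): throw ball2 h=6 -> lands@7:R; in-air after throw: [b1@6:L b2@7:R]
Beat 2 (L): throw ball3 h=3 -> lands@5:R; in-air after throw: [b3@5:R b1@6:L b2@7:R]
Beat 3 (R): throw ball4 h=1 -> lands@4:L; in-air after throw: [b4@4:L b3@5:R b1@6:L b2@7:R]
Beat 4 (L): throw ball4 h=6 -> lands@10:L; in-air after throw: [b3@5:R b1@6:L b2@7:R b4@10:L]
Beat 5 (R): throw ball3 h=6 -> lands@11:R; in-air after throw: [b1@6:L b2@7:R b4@10:L b3@11:R]
Beat 6 (L): throw ball1 h=3 -> lands@9:R; in-air after throw: [b2@7:R b1@9:R b4@10:L b3@11:R]
Beat 7 (R): throw ball2 h=1 -> lands@8:L; in-air after throw: [b2@8:L b1@9:R b4@10:L b3@11:R]
Beat 8 (L): throw ball2 h=6 -> lands@14:L; in-air after throw: [b1@9:R b4@10:L b3@11:R b2@14:L]
Beat 9 (R): throw ball1 h=6 -> lands@15:R; in-air after throw: [b4@10:L b3@11:R b2@14:L b1@15:R]
Beat 10 (L): throw ball4 h=3 -> lands@13:R; in-air after throw: [b3@11:R b4@13:R b2@14:L b1@15:R]
Ball 4: thrown@3 h=1 -> first land @4; rethrown@4 h=6 -> second land @10

Answer: 4 10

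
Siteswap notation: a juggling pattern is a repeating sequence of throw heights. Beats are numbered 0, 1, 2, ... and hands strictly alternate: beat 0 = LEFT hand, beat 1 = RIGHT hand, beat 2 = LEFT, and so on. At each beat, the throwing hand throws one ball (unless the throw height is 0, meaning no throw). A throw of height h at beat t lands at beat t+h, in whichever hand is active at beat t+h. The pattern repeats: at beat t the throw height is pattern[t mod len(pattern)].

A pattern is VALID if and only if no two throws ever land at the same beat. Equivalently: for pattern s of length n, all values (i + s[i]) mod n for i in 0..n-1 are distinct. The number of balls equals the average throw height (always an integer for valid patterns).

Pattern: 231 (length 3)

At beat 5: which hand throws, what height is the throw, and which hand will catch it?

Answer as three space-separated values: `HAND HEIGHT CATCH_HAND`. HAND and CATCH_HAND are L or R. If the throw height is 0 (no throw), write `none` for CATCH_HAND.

Answer: R 1 L

Derivation:
Beat 5: 5 mod 2 = 1, so hand = R
Throw height = pattern[5 mod 3] = pattern[2] = 1
Lands at beat 5+1=6, 6 mod 2 = 0, so catch hand = L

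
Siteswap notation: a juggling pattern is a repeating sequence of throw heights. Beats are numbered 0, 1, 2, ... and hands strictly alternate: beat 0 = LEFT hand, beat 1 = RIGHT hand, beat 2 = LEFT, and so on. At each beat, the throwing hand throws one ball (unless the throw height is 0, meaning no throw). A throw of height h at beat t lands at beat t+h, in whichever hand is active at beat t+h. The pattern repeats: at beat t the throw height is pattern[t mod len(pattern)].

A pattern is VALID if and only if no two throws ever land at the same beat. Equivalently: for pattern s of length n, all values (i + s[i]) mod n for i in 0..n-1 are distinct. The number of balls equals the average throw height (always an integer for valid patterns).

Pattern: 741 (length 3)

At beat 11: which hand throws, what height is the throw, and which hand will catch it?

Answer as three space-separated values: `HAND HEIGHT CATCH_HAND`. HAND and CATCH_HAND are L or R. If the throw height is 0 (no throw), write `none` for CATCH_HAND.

Beat 11: 11 mod 2 = 1, so hand = R
Throw height = pattern[11 mod 3] = pattern[2] = 1
Lands at beat 11+1=12, 12 mod 2 = 0, so catch hand = L

Answer: R 1 L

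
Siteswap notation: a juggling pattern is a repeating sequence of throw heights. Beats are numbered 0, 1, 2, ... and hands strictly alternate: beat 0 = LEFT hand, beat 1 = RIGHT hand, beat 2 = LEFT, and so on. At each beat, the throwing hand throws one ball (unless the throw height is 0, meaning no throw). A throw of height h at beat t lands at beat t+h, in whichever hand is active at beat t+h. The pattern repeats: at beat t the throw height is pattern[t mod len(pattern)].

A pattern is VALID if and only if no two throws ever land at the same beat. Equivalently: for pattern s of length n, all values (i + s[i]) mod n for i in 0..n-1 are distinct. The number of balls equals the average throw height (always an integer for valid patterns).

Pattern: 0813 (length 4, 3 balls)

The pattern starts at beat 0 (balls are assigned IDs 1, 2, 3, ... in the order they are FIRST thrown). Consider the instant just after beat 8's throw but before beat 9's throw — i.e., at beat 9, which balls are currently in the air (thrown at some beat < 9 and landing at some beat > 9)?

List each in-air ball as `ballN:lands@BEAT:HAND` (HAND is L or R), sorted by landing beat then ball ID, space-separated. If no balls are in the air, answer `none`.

Beat 1 (R): throw ball1 h=8 -> lands@9:R; in-air after throw: [b1@9:R]
Beat 2 (L): throw ball2 h=1 -> lands@3:R; in-air after throw: [b2@3:R b1@9:R]
Beat 3 (R): throw ball2 h=3 -> lands@6:L; in-air after throw: [b2@6:L b1@9:R]
Beat 5 (R): throw ball3 h=8 -> lands@13:R; in-air after throw: [b2@6:L b1@9:R b3@13:R]
Beat 6 (L): throw ball2 h=1 -> lands@7:R; in-air after throw: [b2@7:R b1@9:R b3@13:R]
Beat 7 (R): throw ball2 h=3 -> lands@10:L; in-air after throw: [b1@9:R b2@10:L b3@13:R]
Beat 9 (R): throw ball1 h=8 -> lands@17:R; in-air after throw: [b2@10:L b3@13:R b1@17:R]

Answer: ball2:lands@10:L ball3:lands@13:R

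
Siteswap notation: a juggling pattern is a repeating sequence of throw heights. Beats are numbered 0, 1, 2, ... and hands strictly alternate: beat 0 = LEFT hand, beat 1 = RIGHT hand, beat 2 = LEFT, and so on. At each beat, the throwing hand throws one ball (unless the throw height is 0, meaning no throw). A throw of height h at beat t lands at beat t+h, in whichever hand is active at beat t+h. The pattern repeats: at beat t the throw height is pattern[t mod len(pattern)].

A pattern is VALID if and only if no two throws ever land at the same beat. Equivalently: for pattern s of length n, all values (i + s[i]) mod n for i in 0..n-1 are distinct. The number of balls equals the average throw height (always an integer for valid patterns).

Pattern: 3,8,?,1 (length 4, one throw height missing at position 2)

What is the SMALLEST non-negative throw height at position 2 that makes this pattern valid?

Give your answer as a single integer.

i=0: (0 + 3) mod 4 = 3
i=1: (1 + 8) mod 4 = 1
i=2: s[i]=? (unknown)
i=3: (3 + 1) mod 4 = 0
Known residues: [0, 1, 3]; need a permutation of 0..3, so missing residue r = 2
Need (2 + s) mod 4 = 2; smallest s = (2 - 2) mod 4 = 0

Answer: 0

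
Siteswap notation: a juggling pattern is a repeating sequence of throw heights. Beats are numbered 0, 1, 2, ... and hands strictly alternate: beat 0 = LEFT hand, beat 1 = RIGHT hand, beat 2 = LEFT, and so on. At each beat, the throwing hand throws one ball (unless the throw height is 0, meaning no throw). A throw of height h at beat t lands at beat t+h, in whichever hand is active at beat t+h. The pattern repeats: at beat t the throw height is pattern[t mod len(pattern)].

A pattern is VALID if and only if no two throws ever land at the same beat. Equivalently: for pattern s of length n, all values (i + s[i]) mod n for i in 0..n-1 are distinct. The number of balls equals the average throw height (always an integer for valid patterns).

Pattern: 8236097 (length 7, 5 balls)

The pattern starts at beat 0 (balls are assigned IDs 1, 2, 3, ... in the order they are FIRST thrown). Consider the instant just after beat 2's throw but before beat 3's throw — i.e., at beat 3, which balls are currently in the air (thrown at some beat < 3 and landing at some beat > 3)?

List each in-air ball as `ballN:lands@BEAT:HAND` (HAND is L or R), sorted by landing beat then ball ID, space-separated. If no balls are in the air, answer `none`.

Answer: ball3:lands@5:R ball1:lands@8:L

Derivation:
Beat 0 (L): throw ball1 h=8 -> lands@8:L; in-air after throw: [b1@8:L]
Beat 1 (R): throw ball2 h=2 -> lands@3:R; in-air after throw: [b2@3:R b1@8:L]
Beat 2 (L): throw ball3 h=3 -> lands@5:R; in-air after throw: [b2@3:R b3@5:R b1@8:L]
Beat 3 (R): throw ball2 h=6 -> lands@9:R; in-air after throw: [b3@5:R b1@8:L b2@9:R]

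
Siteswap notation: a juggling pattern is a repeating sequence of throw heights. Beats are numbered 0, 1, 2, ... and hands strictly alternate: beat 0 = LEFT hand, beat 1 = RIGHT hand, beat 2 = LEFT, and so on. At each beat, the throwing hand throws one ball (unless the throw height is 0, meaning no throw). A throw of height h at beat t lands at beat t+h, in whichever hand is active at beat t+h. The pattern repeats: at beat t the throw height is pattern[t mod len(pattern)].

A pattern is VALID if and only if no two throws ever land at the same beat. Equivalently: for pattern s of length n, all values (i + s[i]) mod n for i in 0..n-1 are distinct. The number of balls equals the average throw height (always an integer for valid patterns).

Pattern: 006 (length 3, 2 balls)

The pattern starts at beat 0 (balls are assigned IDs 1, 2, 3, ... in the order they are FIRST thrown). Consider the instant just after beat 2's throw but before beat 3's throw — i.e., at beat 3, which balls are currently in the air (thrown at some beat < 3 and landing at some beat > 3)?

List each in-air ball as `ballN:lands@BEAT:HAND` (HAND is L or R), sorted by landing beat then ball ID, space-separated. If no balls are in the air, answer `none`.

Answer: ball1:lands@8:L

Derivation:
Beat 2 (L): throw ball1 h=6 -> lands@8:L; in-air after throw: [b1@8:L]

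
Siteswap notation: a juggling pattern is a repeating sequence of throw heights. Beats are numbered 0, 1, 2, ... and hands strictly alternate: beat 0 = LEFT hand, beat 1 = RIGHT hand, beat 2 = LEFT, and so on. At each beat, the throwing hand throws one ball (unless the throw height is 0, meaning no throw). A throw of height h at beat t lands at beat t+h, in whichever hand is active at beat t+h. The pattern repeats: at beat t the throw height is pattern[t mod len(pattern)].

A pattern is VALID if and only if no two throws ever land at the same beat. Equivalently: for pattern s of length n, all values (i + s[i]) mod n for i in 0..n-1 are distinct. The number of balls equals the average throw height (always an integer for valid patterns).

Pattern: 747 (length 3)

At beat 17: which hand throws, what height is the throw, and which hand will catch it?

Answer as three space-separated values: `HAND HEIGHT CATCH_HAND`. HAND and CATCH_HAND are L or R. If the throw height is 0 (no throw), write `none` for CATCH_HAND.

Beat 17: 17 mod 2 = 1, so hand = R
Throw height = pattern[17 mod 3] = pattern[2] = 7
Lands at beat 17+7=24, 24 mod 2 = 0, so catch hand = L

Answer: R 7 L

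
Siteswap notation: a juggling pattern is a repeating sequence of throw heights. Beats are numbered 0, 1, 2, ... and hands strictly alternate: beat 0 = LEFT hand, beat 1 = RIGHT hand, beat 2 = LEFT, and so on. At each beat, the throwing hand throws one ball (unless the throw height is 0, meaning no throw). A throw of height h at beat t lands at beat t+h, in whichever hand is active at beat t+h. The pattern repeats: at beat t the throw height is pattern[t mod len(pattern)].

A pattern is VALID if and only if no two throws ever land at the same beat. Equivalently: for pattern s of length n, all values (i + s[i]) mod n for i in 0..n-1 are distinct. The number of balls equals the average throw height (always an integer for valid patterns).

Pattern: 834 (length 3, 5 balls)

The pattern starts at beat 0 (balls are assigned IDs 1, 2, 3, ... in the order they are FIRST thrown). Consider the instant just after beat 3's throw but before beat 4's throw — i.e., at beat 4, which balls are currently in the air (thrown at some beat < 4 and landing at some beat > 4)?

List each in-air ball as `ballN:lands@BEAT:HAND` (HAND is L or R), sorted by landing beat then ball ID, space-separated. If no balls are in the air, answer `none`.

Answer: ball3:lands@6:L ball1:lands@8:L ball4:lands@11:R

Derivation:
Beat 0 (L): throw ball1 h=8 -> lands@8:L; in-air after throw: [b1@8:L]
Beat 1 (R): throw ball2 h=3 -> lands@4:L; in-air after throw: [b2@4:L b1@8:L]
Beat 2 (L): throw ball3 h=4 -> lands@6:L; in-air after throw: [b2@4:L b3@6:L b1@8:L]
Beat 3 (R): throw ball4 h=8 -> lands@11:R; in-air after throw: [b2@4:L b3@6:L b1@8:L b4@11:R]
Beat 4 (L): throw ball2 h=3 -> lands@7:R; in-air after throw: [b3@6:L b2@7:R b1@8:L b4@11:R]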